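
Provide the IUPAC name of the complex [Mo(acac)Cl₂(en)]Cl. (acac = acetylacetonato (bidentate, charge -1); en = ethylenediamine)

(acetylacetonato)dichloro(ethylenediamine)molybdenum(IV) chloride

The 1 chloride counter-ion carries a total charge of -1, so each complex ion is 1+.
Ligand charges: 1×acetylacetonato (-1 each), 2×chloro (-1 each), 1×ethylenediamine (neutral); total -3. So Mo + (-3) = 1+, giving Mo = +4.
Ligands are named alphabetically: acetylacetonato before chloro before ethylenediamine.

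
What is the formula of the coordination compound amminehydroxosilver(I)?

Ligands: 1 hydroxo (OH, -1), 1 ammine (NH3, neutral). Ligand charge sum = -1.
With Ag in oxidation state +1, the complex ion is [Ag...].

[Ag(NH3)(OH)]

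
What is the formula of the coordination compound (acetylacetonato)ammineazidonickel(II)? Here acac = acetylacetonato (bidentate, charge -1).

Ligands: 1 azido (N3, -1), 1 ammine (NH3, neutral), 1 acetylacetonato (acac, -1). Ligand charge sum = -2.
With Ni in oxidation state +2, the complex ion is [Ni...].

[Ni(acac)(N3)(NH3)]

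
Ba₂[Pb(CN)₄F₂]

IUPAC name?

barium tetracyanodifluoroplumbate(II)

The 2 barium counter-ions carry a total charge of +4, so each complex ion is 4−.
Ligand charges: 4×cyano (-1 each), 2×fluoro (-1 each); total -6. So Pb + (-6) = 4−, giving Pb = +2.
Ligands are named alphabetically: cyano before fluoro.
The complex ion is anionic, so lead takes the -ate form plumbate(II).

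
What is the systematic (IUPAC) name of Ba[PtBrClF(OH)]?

The 1 barium counter-ion carries a total charge of +2, so each complex ion is 2−.
Ligand charges: 1×fluoro (-1 each), 1×chloro (-1 each), 1×hydroxo (-1 each), 1×bromo (-1 each); total -4. So Pt + (-4) = 2−, giving Pt = +2.
The complex ion is anionic, so platinum takes the -ate form platinate(II).

barium bromochlorofluorohydroxoplatinate(II)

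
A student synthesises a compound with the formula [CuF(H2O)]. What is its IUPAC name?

aquafluorocopper(I)

There is no counter-ion, so the complex is neutral overall.
Ligand charges: 1×aqua (neutral), 1×fluoro (-1 each); total -1. So Cu + (-1) = 0, giving Cu = +1.
Ligands are named alphabetically: aqua before fluoro.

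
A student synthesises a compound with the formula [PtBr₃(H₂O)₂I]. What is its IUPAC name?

diaquatribromoiodoplatinum(IV)

There is no counter-ion, so the complex is neutral overall.
Ligand charges: 1×iodo (-1 each), 2×aqua (neutral), 3×bromo (-1 each); total -4. So Pt + (-4) = 0, giving Pt = +4.
Ligands are named alphabetically: aqua before bromo before iodo.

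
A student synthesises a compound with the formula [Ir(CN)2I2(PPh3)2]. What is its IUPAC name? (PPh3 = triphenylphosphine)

There is no counter-ion, so the complex is neutral overall.
Ligand charges: 2×iodo (-1 each), 2×cyano (-1 each), 2×triphenylphosphine (neutral); total -4. So Ir + (-4) = 0, giving Ir = +4.
Ligands are named alphabetically: cyano before iodo before triphenylphosphine.

dicyanodiiodobis(triphenylphosphine)iridium(IV)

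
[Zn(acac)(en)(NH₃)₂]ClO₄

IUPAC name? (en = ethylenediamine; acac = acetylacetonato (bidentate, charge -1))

(acetylacetonato)diammine(ethylenediamine)zinc(II) perchlorate

The 1 perchlorate counter-ion carries a total charge of -1, so each complex ion is 1+.
Ligand charges: 2×ammine (neutral), 1×ethylenediamine (neutral), 1×acetylacetonato (-1 each); total -1. So Zn + (-1) = 1+, giving Zn = +2.
Ligands are named alphabetically: acetylacetonato before ammine before ethylenediamine.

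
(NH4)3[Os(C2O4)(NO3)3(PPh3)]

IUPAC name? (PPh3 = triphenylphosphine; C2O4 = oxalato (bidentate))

ammonium trinitratooxalato(triphenylphosphine)osmate(II)

The 3 ammonium counter-ions carry a total charge of +3, so each complex ion is 3−.
Ligand charges: 1×triphenylphosphine (neutral), 1×oxalato (-2 each), 3×nitrato (-1 each); total -5. So Os + (-5) = 3−, giving Os = +2.
The complex ion is anionic, so osmium takes the -ate form osmate(II).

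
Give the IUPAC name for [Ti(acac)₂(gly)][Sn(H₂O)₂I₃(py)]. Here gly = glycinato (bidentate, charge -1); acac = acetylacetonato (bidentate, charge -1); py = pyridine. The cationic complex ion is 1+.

bis(acetylacetonato)(glycinato)titanium(IV) diaquatriiodo(pyridine)stannate(II)

Both ions are complex: the cation is named first with the plain metal name, the anion second with the -ate form; each ion's ligands are alphabetised independently.
The complex cation is given as 1+; its ligand charges sum to -3, so Ti = +4.
A 1:1 salt means the anion carries the equal and opposite charge, 1−.
Anion: ligand charges sum to -3; for the ion to be 1−, Sn = +2.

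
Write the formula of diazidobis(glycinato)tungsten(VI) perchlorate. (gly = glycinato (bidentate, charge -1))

[W(gly)2(N3)2](ClO4)2

Ligands: 2 azido (N3, -1), 2 glycinato (gly, -1). Ligand charge sum = -4.
With W in oxidation state +6, the complex ion is [W...]^2+.
Charge balance with perchlorate (-1) requires 1 complex ion per 2 perchlorate.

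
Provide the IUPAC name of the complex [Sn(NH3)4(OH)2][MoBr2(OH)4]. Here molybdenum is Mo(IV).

tetraamminedihydroxotin(IV) dibromotetrahydroxomolybdate(IV)

Mo is given as +4; the anion's ligand charges sum to -6, so the complex anion is 2−.
A 1:1 salt means the cation carries the equal and opposite charge, 2+.
Cation: ligand charges sum to -2; for the ion to be 2+, Sn = +4.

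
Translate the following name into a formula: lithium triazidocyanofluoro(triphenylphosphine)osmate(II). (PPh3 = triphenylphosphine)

Li3[Os(CN)F(N3)3(PPh3)]

Ligands: 1 triphenylphosphine (PPh3, neutral), 1 cyano (CN, -1), 1 fluoro (F, -1), 3 azido (N3, -1). Ligand charge sum = -5.
With Os in oxidation state +2, the complex ion is [Os...]^3−.
Charge balance with lithium (+1) requires 1 complex ion per 3 lithium.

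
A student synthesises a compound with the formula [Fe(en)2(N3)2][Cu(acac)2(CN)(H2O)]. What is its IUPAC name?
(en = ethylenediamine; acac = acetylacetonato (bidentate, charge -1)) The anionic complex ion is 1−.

The complex anion is given as 1−; its ligand charges sum to -3, so Cu = +2.
A 1:1 salt means the cation carries the equal and opposite charge, 1+.
Cation: ligand charges sum to -2; for the ion to be 1+, Fe = +3.

diazidobis(ethylenediamine)iron(III) bis(acetylacetonato)aquacyanocuprate(II)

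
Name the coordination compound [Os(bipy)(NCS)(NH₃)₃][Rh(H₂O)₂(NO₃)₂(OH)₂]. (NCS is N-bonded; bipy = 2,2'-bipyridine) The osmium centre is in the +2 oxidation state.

Both ions are complex: the cation is named first with the plain metal name, the anion second with the -ate form; each ion's ligands are alphabetised independently.
Os is given as +2; the cation's ligand charges sum to -1, so the complex cation is 1+.
A 1:1 salt means the anion carries the equal and opposite charge, 1−.
Anion: ligand charges sum to -4; for the ion to be 1−, Rh = +3.

triammine(2,2'-bipyridine)isothiocyanatoosmium(II) diaquadihydroxodinitratorhodate(III)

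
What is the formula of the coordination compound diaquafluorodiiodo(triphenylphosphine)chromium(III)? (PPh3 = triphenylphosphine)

Ligands: 2 aqua (H2O, neutral), 2 iodo (I, -1), 1 fluoro (F, -1), 1 triphenylphosphine (PPh3, neutral). Ligand charge sum = -3.
With Cr in oxidation state +3, the complex ion is [Cr...].

[CrF(H2O)2I2(PPh3)]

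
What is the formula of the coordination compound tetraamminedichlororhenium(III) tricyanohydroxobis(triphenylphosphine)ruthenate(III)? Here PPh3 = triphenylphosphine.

[ReCl2(NH3)4][Ru(CN)3(OH)(PPh3)2]

Cation [Re…]: ligand charges -2, Re(III) ⇒ ion charge 1+.
Anion [Ru…]: ligand charges -4, Ru(III) ⇒ ion charge 1−.
One 1+ cation balances one 1− anion.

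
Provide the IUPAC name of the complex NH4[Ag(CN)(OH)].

ammonium cyanohydroxoargentate(I)

The 1 ammonium counter-ion carries a total charge of +1, so each complex ion is 1−.
Ligand charges: 1×cyano (-1 each), 1×hydroxo (-1 each); total -2. So Ag + (-2) = 1−, giving Ag = +1.
The complex ion is anionic, so silver takes the -ate form argentate(I).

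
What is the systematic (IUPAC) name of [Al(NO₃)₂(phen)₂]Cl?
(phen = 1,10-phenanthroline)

dinitratobis(1,10-phenanthroline)aluminium(III) chloride

The 1 chloride counter-ion carries a total charge of -1, so each complex ion is 1+.
Ligand charges: 2×1,10-phenanthroline (neutral), 2×nitrato (-1 each); total -2. So Al + (-2) = 1+, giving Al = +3.
Ligands are named alphabetically: nitrato before phenanthroline.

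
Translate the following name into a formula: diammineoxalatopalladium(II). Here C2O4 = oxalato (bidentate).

Ligands: 2 ammine (NH3, neutral), 1 oxalato (C2O4, -2). Ligand charge sum = -2.
With Pd in oxidation state +2, the complex ion is [Pd...].

[Pd(C2O4)(NH3)2]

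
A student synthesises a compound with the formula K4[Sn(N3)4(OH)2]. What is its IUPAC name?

potassium tetraazidodihydroxostannate(II)

The 4 potassium counter-ions carry a total charge of +4, so each complex ion is 4−.
Ligand charges: 4×azido (-1 each), 2×hydroxo (-1 each); total -6. So Sn + (-6) = 4−, giving Sn = +2.
The complex ion is anionic, so tin takes the -ate form stannate(II).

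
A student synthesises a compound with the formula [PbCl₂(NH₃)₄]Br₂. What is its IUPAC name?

The 2 bromide counter-ions carry a total charge of -2, so each complex ion is 2+.
Ligand charges: 2×chloro (-1 each), 4×ammine (neutral); total -2. So Pb + (-2) = 2+, giving Pb = +4.
Ligands are named alphabetically: ammine before chloro.

tetraamminedichlorolead(IV) bromide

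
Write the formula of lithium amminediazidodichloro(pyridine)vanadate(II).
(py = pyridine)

Ligands: 2 azido (N3, -1), 1 pyridine (py, neutral), 2 chloro (Cl, -1), 1 ammine (NH3, neutral). Ligand charge sum = -4.
Charge balance with lithium (+1) requires 1 complex ion per 2 lithium.

Li2[VCl2(N3)2(NH3)(py)]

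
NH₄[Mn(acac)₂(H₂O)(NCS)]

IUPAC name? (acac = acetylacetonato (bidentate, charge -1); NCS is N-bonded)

The 1 ammonium counter-ion carries a total charge of +1, so each complex ion is 1−.
Ligand charges: 2×acetylacetonato (-1 each), 1×isothiocyanato (-1 each), 1×aqua (neutral); total -3. So Mn + (-3) = 1−, giving Mn = +2.
The complex ion is anionic, so manganese takes the -ate form manganate(II).

ammonium bis(acetylacetonato)aquaisothiocyanatomanganate(II)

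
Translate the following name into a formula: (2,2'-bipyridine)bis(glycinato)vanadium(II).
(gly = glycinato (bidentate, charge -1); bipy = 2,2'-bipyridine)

Ligands: 2 glycinato (gly, -1), 1 2,2'-bipyridine (bipy, neutral). Ligand charge sum = -2.
With V in oxidation state +2, the complex ion is [V...].

[V(bipy)(gly)2]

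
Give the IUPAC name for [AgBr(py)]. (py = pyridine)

There is no counter-ion, so the complex is neutral overall.
Ligand charges: 1×bromo (-1 each), 1×pyridine (neutral); total -1. So Ag + (-1) = 0, giving Ag = +1.
Ligands are named alphabetically: bromo before pyridine.

bromo(pyridine)silver(I)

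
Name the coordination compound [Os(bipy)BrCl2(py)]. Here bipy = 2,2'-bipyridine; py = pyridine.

There is no counter-ion, so the complex is neutral overall.
Ligand charges: 1×2,2'-bipyridine (neutral), 1×bromo (-1 each), 2×chloro (-1 each), 1×pyridine (neutral); total -3. So Os + (-3) = 0, giving Os = +3.
Ligands are named alphabetically: bipyridine before bromo before chloro before pyridine.

(2,2'-bipyridine)bromodichloro(pyridine)osmium(III)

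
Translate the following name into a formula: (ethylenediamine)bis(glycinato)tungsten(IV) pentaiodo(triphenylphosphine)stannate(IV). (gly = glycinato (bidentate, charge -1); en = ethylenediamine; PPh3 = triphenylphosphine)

Cation [W…]: ligand charges -2, W(IV) ⇒ ion charge 2+.
Anion [Sn…]: ligand charges -5, Sn(IV) ⇒ ion charge 1−.
One 2+ cation requires 2 of the 1− anion.

[W(en)(gly)2][SnI5(PPh3)]2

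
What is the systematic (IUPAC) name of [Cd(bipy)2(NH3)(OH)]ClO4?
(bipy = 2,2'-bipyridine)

The 1 perchlorate counter-ion carries a total charge of -1, so each complex ion is 1+.
Ligand charges: 2×2,2'-bipyridine (neutral), 1×ammine (neutral), 1×hydroxo (-1 each); total -1. So Cd + (-1) = 1+, giving Cd = +2.
Ligands are named alphabetically: ammine before bipyridine before hydroxo.

amminebis(2,2'-bipyridine)hydroxocadmium(II) perchlorate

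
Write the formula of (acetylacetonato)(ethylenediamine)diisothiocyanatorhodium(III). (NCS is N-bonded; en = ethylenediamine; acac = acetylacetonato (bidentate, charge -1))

Ligands: 2 isothiocyanato (NCS, -1), 1 ethylenediamine (en, neutral), 1 acetylacetonato (acac, -1). Ligand charge sum = -3.
With Rh in oxidation state +3, the complex ion is [Rh...].

[Rh(acac)(en)(NCS)2]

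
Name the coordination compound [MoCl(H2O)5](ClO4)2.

The 2 perchlorate counter-ions carry a total charge of -2, so each complex ion is 2+.
Ligand charges: 5×aqua (neutral), 1×chloro (-1 each); total -1. So Mo + (-1) = 2+, giving Mo = +3.
Ligands are named alphabetically: aqua before chloro.

pentaaquachloromolybdenum(III) perchlorate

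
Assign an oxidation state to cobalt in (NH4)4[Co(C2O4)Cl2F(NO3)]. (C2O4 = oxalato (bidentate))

4 ammonium outside the brackets (+1 each) → the complex ion is 4−.
Ligand charges: 1×NO3 = -1; 2×Cl = -2; 1×F = -1; 1×C2O4 = -2; sum -6.
Co + (-6) = 4− ⇒ Co is +2.

+2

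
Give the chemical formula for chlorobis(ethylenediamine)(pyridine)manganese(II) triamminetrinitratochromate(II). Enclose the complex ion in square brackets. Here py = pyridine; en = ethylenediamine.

[MnCl(en)2(py)][Cr(NH3)3(NO3)3]

Cation [Mn…]: ligand charges -1, Mn(II) ⇒ ion charge 1+.
Anion [Cr…]: ligand charges -3, Cr(II) ⇒ ion charge 1−.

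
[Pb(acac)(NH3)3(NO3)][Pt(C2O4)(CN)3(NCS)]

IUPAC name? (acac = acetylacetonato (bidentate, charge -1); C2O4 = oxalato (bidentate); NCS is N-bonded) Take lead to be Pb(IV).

Both ions are complex: the cation is named first with the plain metal name, the anion second with the -ate form; each ion's ligands are alphabetised independently.
Pb is given as +4; the cation's ligand charges sum to -2, so the complex cation is 2+.
A 1:1 salt means the anion carries the equal and opposite charge, 2−.
Anion: ligand charges sum to -6; for the ion to be 2−, Pt = +4.

(acetylacetonato)triamminenitratolead(IV) tricyanoisothiocyanatooxalatoplatinate(IV)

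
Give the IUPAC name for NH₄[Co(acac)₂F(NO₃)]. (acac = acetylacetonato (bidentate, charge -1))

ammonium bis(acetylacetonato)fluoronitratocobaltate(III)

The 1 ammonium counter-ion carries a total charge of +1, so each complex ion is 1−.
Ligand charges: 2×acetylacetonato (-1 each), 1×nitrato (-1 each), 1×fluoro (-1 each); total -4. So Co + (-4) = 1−, giving Co = +3.
The complex ion is anionic, so cobalt takes the -ate form cobaltate(III).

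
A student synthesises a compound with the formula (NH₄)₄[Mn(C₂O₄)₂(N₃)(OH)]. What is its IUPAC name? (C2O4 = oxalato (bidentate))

ammonium azidohydroxodioxalatomanganate(II)

The 4 ammonium counter-ions carry a total charge of +4, so each complex ion is 4−.
Ligand charges: 1×azido (-1 each), 1×hydroxo (-1 each), 2×oxalato (-2 each); total -6. So Mn + (-6) = 4−, giving Mn = +2.
Ligands are named alphabetically: azido before hydroxo before oxalato.
The complex ion is anionic, so manganese takes the -ate form manganate(II).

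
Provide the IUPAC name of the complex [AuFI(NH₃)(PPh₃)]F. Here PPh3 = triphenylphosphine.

amminefluoroiodo(triphenylphosphine)gold(III) fluoride

The 1 fluoride counter-ion carries a total charge of -1, so each complex ion is 1+.
Ligand charges: 1×ammine (neutral), 1×iodo (-1 each), 1×triphenylphosphine (neutral), 1×fluoro (-1 each); total -2. So Au + (-2) = 1+, giving Au = +3.
Ligands are named alphabetically: ammine before fluoro before iodo before triphenylphosphine.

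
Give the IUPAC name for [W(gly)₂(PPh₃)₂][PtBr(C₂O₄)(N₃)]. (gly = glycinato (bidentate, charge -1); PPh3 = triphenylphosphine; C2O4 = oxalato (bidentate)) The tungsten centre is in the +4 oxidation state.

W is given as +4; the cation's ligand charges sum to -2, so the complex cation is 2+.
A 1:1 salt means the anion carries the equal and opposite charge, 2−.
Anion: ligand charges sum to -4; for the ion to be 2−, Pt = +2.

bis(glycinato)bis(triphenylphosphine)tungsten(IV) azidobromooxalatoplatinate(II)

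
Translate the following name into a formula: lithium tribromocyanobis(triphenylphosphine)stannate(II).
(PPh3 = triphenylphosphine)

Li2[SnBr3(CN)(PPh3)2]

Ligands: 1 cyano (CN, -1), 2 triphenylphosphine (PPh3, neutral), 3 bromo (Br, -1). Ligand charge sum = -4.
Charge balance with lithium (+1) requires 1 complex ion per 2 lithium.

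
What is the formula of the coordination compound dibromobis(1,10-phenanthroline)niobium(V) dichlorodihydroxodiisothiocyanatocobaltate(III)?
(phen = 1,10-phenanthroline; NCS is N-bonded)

Cation [Nb…]: ligand charges -2, Nb(V) ⇒ ion charge 3+.
Anion [Co…]: ligand charges -6, Co(III) ⇒ ion charge 3−.

[NbBr2(phen)2][CoCl2(NCS)2(OH)2]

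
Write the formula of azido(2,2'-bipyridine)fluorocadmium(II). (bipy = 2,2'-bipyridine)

Ligands: 1 2,2'-bipyridine (bipy, neutral), 1 azido (N3, -1), 1 fluoro (F, -1). Ligand charge sum = -2.
With Cd in oxidation state +2, the complex ion is [Cd...].

[Cd(bipy)F(N3)]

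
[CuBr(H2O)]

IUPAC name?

There is no counter-ion, so the complex is neutral overall.
Ligand charges: 1×bromo (-1 each), 1×aqua (neutral); total -1. So Cu + (-1) = 0, giving Cu = +1.
Ligands are named alphabetically: aqua before bromo.

aquabromocopper(I)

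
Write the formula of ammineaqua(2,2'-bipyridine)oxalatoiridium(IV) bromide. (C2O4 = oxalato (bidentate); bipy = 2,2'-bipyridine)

[Ir(bipy)(C2O4)(H2O)(NH3)]Br2

Ligands: 1 ammine (NH3, neutral), 1 aqua (H2O, neutral), 1 oxalato (C2O4, -2), 1 2,2'-bipyridine (bipy, neutral). Ligand charge sum = -2.
With Ir in oxidation state +4, the complex ion is [Ir...]^2+.
Charge balance with bromide (-1) requires 1 complex ion per 2 bromide.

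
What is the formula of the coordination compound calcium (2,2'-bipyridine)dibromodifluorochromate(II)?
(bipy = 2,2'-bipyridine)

Ligands: 2 fluoro (F, -1), 1 2,2'-bipyridine (bipy, neutral), 2 bromo (Br, -1). Ligand charge sum = -4.
With Cr in oxidation state +2, the complex ion is [Cr...]^2−.
Charge balance with calcium (+2) requires 1 complex ion per 1 calcium.

Ca[Cr(bipy)Br2F2]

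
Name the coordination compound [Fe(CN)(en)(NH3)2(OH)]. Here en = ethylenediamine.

diamminecyano(ethylenediamine)hydroxoiron(II)

There is no counter-ion, so the complex is neutral overall.
Ligand charges: 1×ethylenediamine (neutral), 2×ammine (neutral), 1×hydroxo (-1 each), 1×cyano (-1 each); total -2. So Fe + (-2) = 0, giving Fe = +2.
Ligands are named alphabetically: ammine before cyano before ethylenediamine before hydroxo.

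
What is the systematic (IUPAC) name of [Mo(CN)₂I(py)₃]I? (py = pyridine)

dicyanoiodotris(pyridine)molybdenum(IV) iodide

The 1 iodide counter-ion carries a total charge of -1, so each complex ion is 1+.
Ligand charges: 1×iodo (-1 each), 2×cyano (-1 each), 3×pyridine (neutral); total -3. So Mo + (-3) = 1+, giving Mo = +4.
Ligands are named alphabetically: cyano before iodo before pyridine.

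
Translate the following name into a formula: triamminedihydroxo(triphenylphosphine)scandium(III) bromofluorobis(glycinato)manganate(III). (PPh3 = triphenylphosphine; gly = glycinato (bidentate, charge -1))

[Sc(NH3)3(OH)2(PPh3)][MnBrF(gly)2]

Cation [Sc…]: ligand charges -2, Sc(III) ⇒ ion charge 1+.
Anion [Mn…]: ligand charges -4, Mn(III) ⇒ ion charge 1−.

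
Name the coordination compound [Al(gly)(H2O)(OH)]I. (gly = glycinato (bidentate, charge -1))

The 1 iodide counter-ion carries a total charge of -1, so each complex ion is 1+.
Ligand charges: 1×glycinato (-1 each), 1×aqua (neutral), 1×hydroxo (-1 each); total -2. So Al + (-2) = 1+, giving Al = +3.
Ligands are named alphabetically: aqua before glycinato before hydroxo.

aqua(glycinato)hydroxoaluminium(III) iodide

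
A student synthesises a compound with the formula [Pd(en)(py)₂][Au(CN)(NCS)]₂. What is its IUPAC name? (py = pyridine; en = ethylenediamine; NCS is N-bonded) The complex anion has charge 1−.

Both ions are complex: the cation is named first with the plain metal name, the anion second with the -ate form; each ion's ligands are alphabetised independently.
The complex anion is given as 1−; its ligand charges sum to -2, so Au = +1.
With 2 anions per cation, the cation must be 2×1 = 2+.
Cation: ligand charges sum to 0; for the ion to be 2+, Pd = +2.

(ethylenediamine)bis(pyridine)palladium(II) cyanoisothiocyanatoaurate(I)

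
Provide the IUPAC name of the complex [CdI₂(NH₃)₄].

There is no counter-ion, so the complex is neutral overall.
Ligand charges: 4×ammine (neutral), 2×iodo (-1 each); total -2. So Cd + (-2) = 0, giving Cd = +2.
Ligands are named alphabetically: ammine before iodo.

tetraamminediiodocadmium(II)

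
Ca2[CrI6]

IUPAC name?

The 2 calcium counter-ions carry a total charge of +4, so each complex ion is 4−.
Ligand charges: 6×iodo (-1 each); total -6. So Cr + (-6) = 4−, giving Cr = +2.
The complex ion is anionic, so chromium takes the -ate form chromate(II).

calcium hexaiodochromate(II)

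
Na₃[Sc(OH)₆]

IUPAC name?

The 3 sodium counter-ions carry a total charge of +3, so each complex ion is 3−.
Ligand charges: 6×hydroxo (-1 each); total -6. So Sc + (-6) = 3−, giving Sc = +3.
The complex ion is anionic, so scandium takes the -ate form scandate(III).

sodium hexahydroxoscandate(III)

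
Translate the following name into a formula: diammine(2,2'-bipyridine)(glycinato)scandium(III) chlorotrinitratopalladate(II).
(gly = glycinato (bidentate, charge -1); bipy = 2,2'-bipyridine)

Cation [Sc…]: ligand charges -1, Sc(III) ⇒ ion charge 2+.
Anion [Pd…]: ligand charges -4, Pd(II) ⇒ ion charge 2−.
One 2+ cation balances one 2− anion.

[Sc(bipy)(gly)(NH3)2][PdCl(NO3)3]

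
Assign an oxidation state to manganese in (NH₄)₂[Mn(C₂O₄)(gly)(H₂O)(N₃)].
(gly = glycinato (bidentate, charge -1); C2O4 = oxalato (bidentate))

+2

2 ammonium outside the brackets (+1 each) → the complex ion is 2−.
Ligand charges: 1×gly = -1; 1×C2O4 = -2; 1×N3 = -1; 1×H2O neutral; sum -4.
Mn + (-4) = 2− ⇒ Mn is +2.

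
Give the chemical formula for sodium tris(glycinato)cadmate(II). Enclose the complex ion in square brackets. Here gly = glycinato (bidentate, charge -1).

Ligands: 3 glycinato (gly, -1). Ligand charge sum = -3.
With Cd in oxidation state +2, the complex ion is [Cd...]^1−.
Charge balance with sodium (+1) requires 1 complex ion per 1 sodium.

Na[Cd(gly)3]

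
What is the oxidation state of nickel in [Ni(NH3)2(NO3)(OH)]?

No counter-ion: the bracketed complex is neutral.
Ligand charges: 2×NH3 neutral; 1×NO3 = -1; 1×OH = -1; sum -2.
Ni + (-2) = 0 ⇒ Ni is +2.

+2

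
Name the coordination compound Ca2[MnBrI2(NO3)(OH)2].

The 2 calcium counter-ions carry a total charge of +4, so each complex ion is 4−.
Ligand charges: 1×nitrato (-1 each), 2×iodo (-1 each), 1×bromo (-1 each), 2×hydroxo (-1 each); total -6. So Mn + (-6) = 4−, giving Mn = +2.
Ligands are named alphabetically: bromo before hydroxo before iodo before nitrato.
The complex ion is anionic, so manganese takes the -ate form manganate(II).

calcium bromodihydroxodiiodonitratomanganate(II)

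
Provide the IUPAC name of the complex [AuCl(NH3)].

amminechlorogold(I)

There is no counter-ion, so the complex is neutral overall.
Ligand charges: 1×ammine (neutral), 1×chloro (-1 each); total -1. So Au + (-1) = 0, giving Au = +1.
Ligands are named alphabetically: ammine before chloro.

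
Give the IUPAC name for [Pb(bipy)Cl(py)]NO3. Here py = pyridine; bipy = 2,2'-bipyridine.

The 1 nitrate counter-ion carries a total charge of -1, so each complex ion is 1+.
Ligand charges: 1×chloro (-1 each), 1×pyridine (neutral), 1×2,2'-bipyridine (neutral); total -1. So Pb + (-1) = 1+, giving Pb = +2.
Ligands are named alphabetically: bipyridine before chloro before pyridine.

(2,2'-bipyridine)chloro(pyridine)lead(II) nitrate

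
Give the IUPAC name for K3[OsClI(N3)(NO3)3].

The 3 potassium counter-ions carry a total charge of +3, so each complex ion is 3−.
Ligand charges: 1×azido (-1 each), 3×nitrato (-1 each), 1×iodo (-1 each), 1×chloro (-1 each); total -6. So Os + (-6) = 3−, giving Os = +3.
The complex ion is anionic, so osmium takes the -ate form osmate(III).

potassium azidochloroiodotrinitratoosmate(III)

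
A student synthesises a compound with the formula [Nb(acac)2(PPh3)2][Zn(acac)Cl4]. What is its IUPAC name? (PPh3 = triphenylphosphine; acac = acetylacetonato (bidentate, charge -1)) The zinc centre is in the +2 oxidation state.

Both ions are complex: the cation is named first with the plain metal name, the anion second with the -ate form; each ion's ligands are alphabetised independently.
Zn is given as +2; the anion's ligand charges sum to -5, so the complex anion is 3−.
A 1:1 salt means the cation carries the equal and opposite charge, 3+.
Cation: ligand charges sum to -2; for the ion to be 3+, Nb = +5.

bis(acetylacetonato)bis(triphenylphosphine)niobium(V) (acetylacetonato)tetrachlorozincate(II)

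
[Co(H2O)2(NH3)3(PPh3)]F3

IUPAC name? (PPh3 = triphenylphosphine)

The 3 fluoride counter-ions carry a total charge of -3, so each complex ion is 3+.
Ligand charges: 2×aqua (neutral), 1×triphenylphosphine (neutral), 3×ammine (neutral); total 0. So Co + (0) = 3+, giving Co = +3.
Ligands are named alphabetically: ammine before aqua before triphenylphosphine.

triamminediaqua(triphenylphosphine)cobalt(III) fluoride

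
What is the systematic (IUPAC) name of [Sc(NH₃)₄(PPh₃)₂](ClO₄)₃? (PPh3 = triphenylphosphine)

The 3 perchlorate counter-ions carry a total charge of -3, so each complex ion is 3+.
Ligand charges: 2×triphenylphosphine (neutral), 4×ammine (neutral); total 0. So Sc + (0) = 3+, giving Sc = +3.
Ligands are named alphabetically: ammine before triphenylphosphine.

tetraamminebis(triphenylphosphine)scandium(III) perchlorate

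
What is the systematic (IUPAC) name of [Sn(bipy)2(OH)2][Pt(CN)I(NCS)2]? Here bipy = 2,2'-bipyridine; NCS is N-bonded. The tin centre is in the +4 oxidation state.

Both ions are complex: the cation is named first with the plain metal name, the anion second with the -ate form; each ion's ligands are alphabetised independently.
Sn is given as +4; the cation's ligand charges sum to -2, so the complex cation is 2+.
A 1:1 salt means the anion carries the equal and opposite charge, 2−.
Anion: ligand charges sum to -4; for the ion to be 2−, Pt = +2.

bis(2,2'-bipyridine)dihydroxotin(IV) cyanoiododiisothiocyanatoplatinate(II)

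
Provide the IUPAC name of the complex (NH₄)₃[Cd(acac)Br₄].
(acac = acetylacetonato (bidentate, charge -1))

ammonium (acetylacetonato)tetrabromocadmate(II)

The 3 ammonium counter-ions carry a total charge of +3, so each complex ion is 3−.
Ligand charges: 1×acetylacetonato (-1 each), 4×bromo (-1 each); total -5. So Cd + (-5) = 3−, giving Cd = +2.
The complex ion is anionic, so cadmium takes the -ate form cadmate(II).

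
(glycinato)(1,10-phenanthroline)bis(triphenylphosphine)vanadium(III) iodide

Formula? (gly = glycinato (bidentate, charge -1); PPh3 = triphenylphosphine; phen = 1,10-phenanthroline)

Ligands: 1 glycinato (gly, -1), 2 triphenylphosphine (PPh3, neutral), 1 1,10-phenanthroline (phen, neutral). Ligand charge sum = -1.
Charge balance with iodide (-1) requires 1 complex ion per 2 iodide.

[V(gly)(phen)(PPh3)2]I2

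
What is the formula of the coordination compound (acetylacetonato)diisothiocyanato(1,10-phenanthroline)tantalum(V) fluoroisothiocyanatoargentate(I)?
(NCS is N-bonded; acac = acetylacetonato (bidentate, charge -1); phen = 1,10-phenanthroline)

Cation [Ta…]: ligand charges -3, Ta(V) ⇒ ion charge 2+.
Anion [Ag…]: ligand charges -2, Ag(I) ⇒ ion charge 1−.
One 2+ cation requires 2 of the 1− anion.

[Ta(acac)(NCS)2(phen)][AgF(NCS)]2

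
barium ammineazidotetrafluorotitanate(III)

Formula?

Ligands: 1 azido (N3, -1), 4 fluoro (F, -1), 1 ammine (NH3, neutral). Ligand charge sum = -5.
With Ti in oxidation state +3, the complex ion is [Ti...]^2−.
Charge balance with barium (+2) requires 1 complex ion per 1 barium.

Ba[TiF4(N3)(NH3)]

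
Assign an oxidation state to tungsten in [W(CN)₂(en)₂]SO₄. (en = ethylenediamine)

1 sulfate outside the brackets (-2 each) → the complex ion is 2+.
Ligand charges: 2×CN = -2; 2×en neutral; sum -2.
W + (-2) = 2+ ⇒ W is +4.

+4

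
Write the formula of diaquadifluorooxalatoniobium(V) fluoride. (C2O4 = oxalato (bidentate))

Ligands: 1 oxalato (C2O4, -2), 2 fluoro (F, -1), 2 aqua (H2O, neutral). Ligand charge sum = -4.
With Nb in oxidation state +5, the complex ion is [Nb...]^1+.
Charge balance with fluoride (-1) requires 1 complex ion per 1 fluoride.

[Nb(C2O4)F2(H2O)2]F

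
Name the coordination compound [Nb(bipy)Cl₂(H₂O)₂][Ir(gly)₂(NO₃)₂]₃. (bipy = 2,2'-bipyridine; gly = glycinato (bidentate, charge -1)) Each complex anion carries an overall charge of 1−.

diaqua(2,2'-bipyridine)dichloroniobium(V) bis(glycinato)dinitratoiridate(III)

The complex anion is given as 1−; its ligand charges sum to -4, so Ir = +3.
With 3 anions per cation, the cation must be 3×1 = 3+.
Cation: ligand charges sum to -2; for the ion to be 3+, Nb = +5.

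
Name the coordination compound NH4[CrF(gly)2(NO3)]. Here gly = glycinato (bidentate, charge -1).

ammonium fluorobis(glycinato)nitratochromate(III)

The 1 ammonium counter-ion carries a total charge of +1, so each complex ion is 1−.
Ligand charges: 2×glycinato (-1 each), 1×nitrato (-1 each), 1×fluoro (-1 each); total -4. So Cr + (-4) = 1−, giving Cr = +3.
Ligands are named alphabetically: fluoro before glycinato before nitrato.
The complex ion is anionic, so chromium takes the -ate form chromate(III).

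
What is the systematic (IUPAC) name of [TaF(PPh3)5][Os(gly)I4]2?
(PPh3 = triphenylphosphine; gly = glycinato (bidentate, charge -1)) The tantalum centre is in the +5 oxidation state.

fluoropentakis(triphenylphosphine)tantalum(V) (glycinato)tetraiodoosmate(III)

Ta is given as +5; the cation's ligand charges sum to -1, so the complex cation is 4+.
With 2 anions per cation, each anion must be 4/2 = 2−.
Anion: ligand charges sum to -5; for the ion to be 2−, Os = +3.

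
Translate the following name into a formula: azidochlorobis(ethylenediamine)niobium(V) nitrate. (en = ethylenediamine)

[NbCl(en)2(N3)](NO3)3

Ligands: 1 azido (N3, -1), 2 ethylenediamine (en, neutral), 1 chloro (Cl, -1). Ligand charge sum = -2.
Charge balance with nitrate (-1) requires 1 complex ion per 3 nitrate.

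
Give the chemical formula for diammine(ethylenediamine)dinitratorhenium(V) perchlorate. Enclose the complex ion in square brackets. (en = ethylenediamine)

[Re(en)(NH3)2(NO3)2](ClO4)3

Ligands: 1 ethylenediamine (en, neutral), 2 ammine (NH3, neutral), 2 nitrato (NO3, -1). Ligand charge sum = -2.
With Re in oxidation state +5, the complex ion is [Re...]^3+.
Charge balance with perchlorate (-1) requires 1 complex ion per 3 perchlorate.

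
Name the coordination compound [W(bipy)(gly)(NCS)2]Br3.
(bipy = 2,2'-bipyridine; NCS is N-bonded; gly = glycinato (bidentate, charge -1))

(2,2'-bipyridine)(glycinato)diisothiocyanatotungsten(VI) bromide

The 3 bromide counter-ions carry a total charge of -3, so each complex ion is 3+.
Ligand charges: 1×2,2'-bipyridine (neutral), 2×isothiocyanato (-1 each), 1×glycinato (-1 each); total -3. So W + (-3) = 3+, giving W = +6.
Ligands are named alphabetically: bipyridine before glycinato before isothiocyanato.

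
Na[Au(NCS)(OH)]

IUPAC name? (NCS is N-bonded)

sodium hydroxoisothiocyanatoaurate(I)

The 1 sodium counter-ion carries a total charge of +1, so each complex ion is 1−.
Ligand charges: 1×isothiocyanato (-1 each), 1×hydroxo (-1 each); total -2. So Au + (-2) = 1−, giving Au = +1.
The complex ion is anionic, so gold takes the -ate form aurate(I).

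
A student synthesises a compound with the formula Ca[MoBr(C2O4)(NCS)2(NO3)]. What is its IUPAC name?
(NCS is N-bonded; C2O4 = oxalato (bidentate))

calcium bromodiisothiocyanatonitratooxalatomolybdate(IV)

The 1 calcium counter-ion carries a total charge of +2, so each complex ion is 2−.
Ligand charges: 2×isothiocyanato (-1 each), 1×nitrato (-1 each), 1×oxalato (-2 each), 1×bromo (-1 each); total -6. So Mo + (-6) = 2−, giving Mo = +4.
The complex ion is anionic, so molybdenum takes the -ate form molybdate(IV).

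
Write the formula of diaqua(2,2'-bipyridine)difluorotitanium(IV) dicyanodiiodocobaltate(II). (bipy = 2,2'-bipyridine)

Cation [Ti…]: ligand charges -2, Ti(IV) ⇒ ion charge 2+.
Anion [Co…]: ligand charges -4, Co(II) ⇒ ion charge 2−.

[Ti(bipy)F2(H2O)2][Co(CN)2I2]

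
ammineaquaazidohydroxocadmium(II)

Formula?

Ligands: 1 hydroxo (OH, -1), 1 azido (N3, -1), 1 ammine (NH3, neutral), 1 aqua (H2O, neutral). Ligand charge sum = -2.
With Cd in oxidation state +2, the complex ion is [Cd...].

[Cd(H2O)(N3)(NH3)(OH)]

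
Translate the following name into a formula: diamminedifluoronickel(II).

Ligands: 2 fluoro (F, -1), 2 ammine (NH3, neutral). Ligand charge sum = -2.
With Ni in oxidation state +2, the complex ion is [Ni...].

[NiF2(NH3)2]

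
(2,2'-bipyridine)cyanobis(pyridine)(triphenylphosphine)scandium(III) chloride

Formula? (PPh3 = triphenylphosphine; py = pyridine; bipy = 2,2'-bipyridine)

Ligands: 1 triphenylphosphine (PPh3, neutral), 1 cyano (CN, -1), 2 pyridine (py, neutral), 1 2,2'-bipyridine (bipy, neutral). Ligand charge sum = -1.
With Sc in oxidation state +3, the complex ion is [Sc...]^2+.
Charge balance with chloride (-1) requires 1 complex ion per 2 chloride.

[Sc(bipy)(CN)(PPh3)(py)2]Cl2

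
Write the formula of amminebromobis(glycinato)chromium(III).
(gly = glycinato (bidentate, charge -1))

[CrBr(gly)2(NH3)]

Ligands: 2 glycinato (gly, -1), 1 bromo (Br, -1), 1 ammine (NH3, neutral). Ligand charge sum = -3.
With Cr in oxidation state +3, the complex ion is [Cr...].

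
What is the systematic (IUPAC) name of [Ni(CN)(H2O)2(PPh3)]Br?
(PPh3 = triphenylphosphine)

The 1 bromide counter-ion carries a total charge of -1, so each complex ion is 1+.
Ligand charges: 2×aqua (neutral), 1×triphenylphosphine (neutral), 1×cyano (-1 each); total -1. So Ni + (-1) = 1+, giving Ni = +2.
Ligands are named alphabetically: aqua before cyano before triphenylphosphine.

diaquacyano(triphenylphosphine)nickel(II) bromide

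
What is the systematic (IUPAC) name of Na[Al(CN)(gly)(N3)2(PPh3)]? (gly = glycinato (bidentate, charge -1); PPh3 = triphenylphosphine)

sodium diazidocyano(glycinato)(triphenylphosphine)aluminate(III)

The 1 sodium counter-ion carries a total charge of +1, so each complex ion is 1−.
Ligand charges: 1×cyano (-1 each), 2×azido (-1 each), 1×glycinato (-1 each), 1×triphenylphosphine (neutral); total -4. So Al + (-4) = 1−, giving Al = +3.
The complex ion is anionic, so aluminium takes the -ate form aluminate(III).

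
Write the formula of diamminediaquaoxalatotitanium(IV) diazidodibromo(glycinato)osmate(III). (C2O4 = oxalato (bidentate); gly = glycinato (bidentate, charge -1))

[Ti(C2O4)(H2O)2(NH3)2][OsBr2(gly)(N3)2]

Cation [Ti…]: ligand charges -2, Ti(IV) ⇒ ion charge 2+.
Anion [Os…]: ligand charges -5, Os(III) ⇒ ion charge 2−.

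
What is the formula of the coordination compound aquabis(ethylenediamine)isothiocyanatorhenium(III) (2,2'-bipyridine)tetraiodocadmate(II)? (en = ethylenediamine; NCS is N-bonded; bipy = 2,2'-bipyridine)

[Re(en)2(H2O)(NCS)][Cd(bipy)I4]

Cation [Re…]: ligand charges -1, Re(III) ⇒ ion charge 2+.
Anion [Cd…]: ligand charges -4, Cd(II) ⇒ ion charge 2−.
One 2+ cation balances one 2− anion.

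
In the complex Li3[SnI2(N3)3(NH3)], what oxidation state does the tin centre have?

3 lithium outside the brackets (+1 each) → the complex ion is 3−.
Ligand charges: 2×I = -2; 1×NH3 neutral; 3×N3 = -3; sum -5.
Sn + (-5) = 3− ⇒ Sn is +2.

+2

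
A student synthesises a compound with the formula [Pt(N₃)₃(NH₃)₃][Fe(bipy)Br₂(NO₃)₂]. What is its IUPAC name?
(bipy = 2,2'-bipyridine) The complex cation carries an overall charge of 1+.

The complex cation is given as 1+; its ligand charges sum to -3, so Pt = +4.
A 1:1 salt means the anion carries the equal and opposite charge, 1−.
Anion: ligand charges sum to -4; for the ion to be 1−, Fe = +3.

triamminetriazidoplatinum(IV) (2,2'-bipyridine)dibromodinitratoferrate(III)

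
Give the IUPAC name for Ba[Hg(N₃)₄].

The 1 barium counter-ion carries a total charge of +2, so each complex ion is 2−.
Ligand charges: 4×azido (-1 each); total -4. So Hg + (-4) = 2−, giving Hg = +2.
The complex ion is anionic, so mercury takes the -ate form mercurate(II).

barium tetraazidomercurate(II)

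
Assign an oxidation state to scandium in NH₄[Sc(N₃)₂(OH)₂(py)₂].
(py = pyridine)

1 ammonium outside the brackets (+1 each) → the complex ion is 1−.
Ligand charges: 2×OH = -2; 2×N3 = -2; 2×py neutral; sum -4.
Sc + (-4) = 1− ⇒ Sc is +3.

+3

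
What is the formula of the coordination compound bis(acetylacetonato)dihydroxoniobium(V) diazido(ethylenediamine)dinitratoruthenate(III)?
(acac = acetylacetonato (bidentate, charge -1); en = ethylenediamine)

[Nb(acac)2(OH)2][Ru(en)(N3)2(NO3)2]

Cation [Nb…]: ligand charges -4, Nb(V) ⇒ ion charge 1+.
Anion [Ru…]: ligand charges -4, Ru(III) ⇒ ion charge 1−.
One 1+ cation balances one 1− anion.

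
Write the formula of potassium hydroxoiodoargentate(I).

Ligands: 1 hydroxo (OH, -1), 1 iodo (I, -1). Ligand charge sum = -2.
Charge balance with potassium (+1) requires 1 complex ion per 1 potassium.

K[AgI(OH)]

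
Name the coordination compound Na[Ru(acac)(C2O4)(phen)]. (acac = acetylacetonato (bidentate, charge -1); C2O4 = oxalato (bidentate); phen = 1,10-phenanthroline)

The 1 sodium counter-ion carries a total charge of +1, so each complex ion is 1−.
Ligand charges: 1×acetylacetonato (-1 each), 1×oxalato (-2 each), 1×1,10-phenanthroline (neutral); total -3. So Ru + (-3) = 1−, giving Ru = +2.
Ligands are named alphabetically: acetylacetonato before oxalato before phenanthroline.
The complex ion is anionic, so ruthenium takes the -ate form ruthenate(II).

sodium (acetylacetonato)oxalato(1,10-phenanthroline)ruthenate(II)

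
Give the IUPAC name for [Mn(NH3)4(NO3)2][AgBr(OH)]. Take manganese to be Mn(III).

Both ions are complex: the cation is named first with the plain metal name, the anion second with the -ate form; each ion's ligands are alphabetised independently.
Mn is given as +3; the cation's ligand charges sum to -2, so the complex cation is 1+.
A 1:1 salt means the anion carries the equal and opposite charge, 1−.
Anion: ligand charges sum to -2; for the ion to be 1−, Ag = +1.

tetraamminedinitratomanganese(III) bromohydroxoargentate(I)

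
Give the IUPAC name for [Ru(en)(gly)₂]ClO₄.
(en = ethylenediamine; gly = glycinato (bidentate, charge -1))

The 1 perchlorate counter-ion carries a total charge of -1, so each complex ion is 1+.
Ligand charges: 1×ethylenediamine (neutral), 2×glycinato (-1 each); total -2. So Ru + (-2) = 1+, giving Ru = +3.
Ligands are named alphabetically: ethylenediamine before glycinato.

(ethylenediamine)bis(glycinato)ruthenium(III) perchlorate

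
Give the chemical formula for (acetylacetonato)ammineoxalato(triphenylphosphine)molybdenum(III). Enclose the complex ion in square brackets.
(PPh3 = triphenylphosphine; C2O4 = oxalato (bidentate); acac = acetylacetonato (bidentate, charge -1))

[Mo(acac)(C2O4)(NH3)(PPh3)]

Ligands: 1 ammine (NH3, neutral), 1 triphenylphosphine (PPh3, neutral), 1 oxalato (C2O4, -2), 1 acetylacetonato (acac, -1). Ligand charge sum = -3.
With Mo in oxidation state +3, the complex ion is [Mo...].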